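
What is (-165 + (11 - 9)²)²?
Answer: 25921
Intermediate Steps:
(-165 + (11 - 9)²)² = (-165 + 2²)² = (-165 + 4)² = (-161)² = 25921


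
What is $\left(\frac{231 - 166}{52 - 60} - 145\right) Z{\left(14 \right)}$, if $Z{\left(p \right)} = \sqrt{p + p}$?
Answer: $- \frac{1225 \sqrt{7}}{4} \approx -810.26$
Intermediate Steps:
$Z{\left(p \right)} = \sqrt{2} \sqrt{p}$ ($Z{\left(p \right)} = \sqrt{2 p} = \sqrt{2} \sqrt{p}$)
$\left(\frac{231 - 166}{52 - 60} - 145\right) Z{\left(14 \right)} = \left(\frac{231 - 166}{52 - 60} - 145\right) \sqrt{2} \sqrt{14} = \left(\frac{65}{-8} - 145\right) 2 \sqrt{7} = \left(65 \left(- \frac{1}{8}\right) - 145\right) 2 \sqrt{7} = \left(- \frac{65}{8} - 145\right) 2 \sqrt{7} = - \frac{1225 \cdot 2 \sqrt{7}}{8} = - \frac{1225 \sqrt{7}}{4}$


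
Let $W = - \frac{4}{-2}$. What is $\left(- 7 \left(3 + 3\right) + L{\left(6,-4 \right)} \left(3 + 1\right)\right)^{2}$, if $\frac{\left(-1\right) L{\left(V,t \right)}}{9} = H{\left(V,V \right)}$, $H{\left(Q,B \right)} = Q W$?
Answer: $224676$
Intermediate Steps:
$W = 2$ ($W = \left(-4\right) \left(- \frac{1}{2}\right) = 2$)
$H{\left(Q,B \right)} = 2 Q$ ($H{\left(Q,B \right)} = Q 2 = 2 Q$)
$L{\left(V,t \right)} = - 18 V$ ($L{\left(V,t \right)} = - 9 \cdot 2 V = - 18 V$)
$\left(- 7 \left(3 + 3\right) + L{\left(6,-4 \right)} \left(3 + 1\right)\right)^{2} = \left(- 7 \left(3 + 3\right) + \left(-18\right) 6 \left(3 + 1\right)\right)^{2} = \left(\left(-7\right) 6 - 432\right)^{2} = \left(-42 - 432\right)^{2} = \left(-474\right)^{2} = 224676$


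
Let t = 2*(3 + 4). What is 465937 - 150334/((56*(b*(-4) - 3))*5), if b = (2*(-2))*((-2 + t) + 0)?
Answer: 12328617853/26460 ≈ 4.6593e+5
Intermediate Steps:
t = 14 (t = 2*7 = 14)
b = -48 (b = (2*(-2))*((-2 + 14) + 0) = -4*(12 + 0) = -4*12 = -48)
465937 - 150334/((56*(b*(-4) - 3))*5) = 465937 - 150334/((56*(-48*(-4) - 3))*5) = 465937 - 150334/((56*(192 - 3))*5) = 465937 - 150334/((56*189)*5) = 465937 - 150334/(10584*5) = 465937 - 150334/52920 = 465937 - 1*75167/26460 = 465937 - 75167/26460 = 12328617853/26460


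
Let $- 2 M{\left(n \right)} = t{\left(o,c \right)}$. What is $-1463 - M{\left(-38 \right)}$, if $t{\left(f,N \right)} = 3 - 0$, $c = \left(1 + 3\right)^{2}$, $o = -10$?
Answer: $- \frac{2923}{2} \approx -1461.5$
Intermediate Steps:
$c = 16$ ($c = 4^{2} = 16$)
$t{\left(f,N \right)} = 3$ ($t{\left(f,N \right)} = 3 + 0 = 3$)
$M{\left(n \right)} = - \frac{3}{2}$ ($M{\left(n \right)} = \left(- \frac{1}{2}\right) 3 = - \frac{3}{2}$)
$-1463 - M{\left(-38 \right)} = -1463 - - \frac{3}{2} = -1463 + \frac{3}{2} = - \frac{2923}{2}$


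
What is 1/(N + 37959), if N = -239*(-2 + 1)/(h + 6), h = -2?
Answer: 4/152075 ≈ 2.6303e-5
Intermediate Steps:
N = 239/4 (N = -239*(-2 + 1)/(-2 + 6) = -(-239)/4 = -239*(-¼) = 239/4 ≈ 59.750)
1/(N + 37959) = 1/(239/4 + 37959) = 1/(152075/4) = 4/152075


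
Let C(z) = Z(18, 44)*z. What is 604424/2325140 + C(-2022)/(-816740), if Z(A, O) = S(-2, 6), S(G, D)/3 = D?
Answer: 1445707633/4747587109 ≈ 0.30451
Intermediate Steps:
S(G, D) = 3*D
Z(A, O) = 18 (Z(A, O) = 3*6 = 18)
C(z) = 18*z
604424/2325140 + C(-2022)/(-816740) = 604424/2325140 + (18*(-2022))/(-816740) = 604424*(1/2325140) - 36396*(-1/816740) = 151106/581285 + 9099/204185 = 1445707633/4747587109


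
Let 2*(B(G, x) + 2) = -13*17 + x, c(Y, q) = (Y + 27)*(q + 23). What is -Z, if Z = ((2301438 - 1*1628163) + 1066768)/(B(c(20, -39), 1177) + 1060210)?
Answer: -1740043/1060686 ≈ -1.6405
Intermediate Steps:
c(Y, q) = (23 + q)*(27 + Y) (c(Y, q) = (27 + Y)*(23 + q) = (23 + q)*(27 + Y))
B(G, x) = -225/2 + x/2 (B(G, x) = -2 + (-13*17 + x)/2 = -2 + (-221 + x)/2 = -2 + (-221/2 + x/2) = -225/2 + x/2)
Z = 1740043/1060686 (Z = ((2301438 - 1*1628163) + 1066768)/((-225/2 + (1/2)*1177) + 1060210) = ((2301438 - 1628163) + 1066768)/((-225/2 + 1177/2) + 1060210) = (673275 + 1066768)/(476 + 1060210) = 1740043/1060686 ≈ 1.6405)
-Z = -1*1740043/1060686 = -1740043/1060686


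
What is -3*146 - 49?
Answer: -487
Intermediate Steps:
-3*146 - 49 = -438 - 49 = -487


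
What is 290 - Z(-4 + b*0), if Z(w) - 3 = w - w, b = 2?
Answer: 287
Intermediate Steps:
Z(w) = 3 (Z(w) = 3 + (w - w) = 3 + 0 = 3)
290 - Z(-4 + b*0) = 290 - 1*3 = 290 - 3 = 287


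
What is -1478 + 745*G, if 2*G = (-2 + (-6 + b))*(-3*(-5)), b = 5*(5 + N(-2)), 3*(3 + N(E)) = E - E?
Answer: 9697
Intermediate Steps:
N(E) = -3 (N(E) = -3 + (E - E)/3 = -3 + (⅓)*0 = -3 + 0 = -3)
b = 10 (b = 5*(5 - 3) = 5*2 = 10)
G = 15 (G = ((-2 + (-6 + 10))*(-3*(-5)))/2 = ((-2 + 4)*15)/2 = (2*15)/2 = (½)*30 = 15)
-1478 + 745*G = -1478 + 745*15 = -1478 + 11175 = 9697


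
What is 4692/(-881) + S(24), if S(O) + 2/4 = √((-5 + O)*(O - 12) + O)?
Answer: -10265/1762 + 6*√7 ≈ 10.049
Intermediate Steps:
S(O) = -½ + √(O + (-12 + O)*(-5 + O)) (S(O) = -½ + √((-5 + O)*(O - 12) + O) = -½ + √((-5 + O)*(-12 + O) + O) = -½ + √((-12 + O)*(-5 + O) + O) = -½ + √(O + (-12 + O)*(-5 + O)))
4692/(-881) + S(24) = 4692/(-881) + (-½ + √(60 + 24² - 16*24)) = 4692*(-1/881) + (-½ + √(60 + 576 - 384)) = -4692/881 + (-½ + √252) = -4692/881 + (-½ + 6*√7) = -10265/1762 + 6*√7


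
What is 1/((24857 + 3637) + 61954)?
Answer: 1/90448 ≈ 1.1056e-5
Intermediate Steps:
1/((24857 + 3637) + 61954) = 1/(28494 + 61954) = 1/90448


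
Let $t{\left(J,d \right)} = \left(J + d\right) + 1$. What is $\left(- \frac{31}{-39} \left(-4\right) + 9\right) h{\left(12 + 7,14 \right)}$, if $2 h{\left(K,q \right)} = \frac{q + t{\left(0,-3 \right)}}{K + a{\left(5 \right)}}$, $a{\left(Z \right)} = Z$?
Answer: $\frac{227}{156} \approx 1.4551$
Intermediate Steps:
$t{\left(J,d \right)} = 1 + J + d$
$h{\left(K,q \right)} = \frac{-2 + q}{2 \left(5 + K\right)}$ ($h{\left(K,q \right)} = \frac{\left(q + \left(1 + 0 - 3\right)\right) \frac{1}{K + 5}}{2} = \frac{\left(q - 2\right) \frac{1}{5 + K}}{2} = \frac{\left(-2 + q\right) \frac{1}{5 + K}}{2} = \frac{\frac{1}{5 + K} \left(-2 + q\right)}{2} = \frac{-2 + q}{2 \left(5 + K\right)}$)
$\left(- \frac{31}{-39} \left(-4\right) + 9\right) h{\left(12 + 7,14 \right)} = \left(- \frac{31}{-39} \left(-4\right) + 9\right) \frac{-2 + 14}{2 \left(5 + \left(12 + 7\right)\right)} = \left(\left(-31\right) \left(- \frac{1}{39}\right) \left(-4\right) + 9\right) \frac{1}{2} \frac{1}{5 + 19} \cdot 12 = \left(\frac{31}{39} \left(-4\right) + 9\right) \frac{1}{2} \cdot \frac{1}{24} \cdot 12 = \left(- \frac{124}{39} + 9\right) \frac{1}{2} \cdot \frac{1}{24} \cdot 12 = \frac{227}{39} \cdot \frac{1}{4} = \frac{227}{156}$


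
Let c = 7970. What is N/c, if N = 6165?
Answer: 1233/1594 ≈ 0.77353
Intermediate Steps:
N/c = 6165/7970 = 6165*(1/7970) = 1233/1594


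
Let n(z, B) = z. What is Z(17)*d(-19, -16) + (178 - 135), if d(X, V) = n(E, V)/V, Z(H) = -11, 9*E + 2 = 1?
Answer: 6181/144 ≈ 42.924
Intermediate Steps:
E = -⅑ (E = -2/9 + (⅑)*1 = -2/9 + ⅑ = -⅑ ≈ -0.11111)
d(X, V) = -1/(9*V)
Z(17)*d(-19, -16) + (178 - 135) = -(-11)/(9*(-16)) + (178 - 135) = -(-11)*(-1)/(9*16) + 43 = -11*1/144 + 43 = -11/144 + 43 = 6181/144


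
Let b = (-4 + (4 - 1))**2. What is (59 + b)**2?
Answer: 3600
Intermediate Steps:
b = 1 (b = (-4 + 3)**2 = (-1)**2 = 1)
(59 + b)**2 = (59 + 1)**2 = 60**2 = 3600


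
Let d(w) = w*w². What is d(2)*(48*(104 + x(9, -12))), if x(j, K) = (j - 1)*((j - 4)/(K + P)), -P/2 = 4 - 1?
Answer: 117248/3 ≈ 39083.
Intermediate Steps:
P = -6 (P = -2*(4 - 1) = -2*3 = -6)
x(j, K) = (-1 + j)*(-4 + j)/(-6 + K) (x(j, K) = (j - 1)*((j - 4)/(K - 6)) = (-1 + j)*((-4 + j)/(-6 + K)) = (-1 + j)*(-4 + j)/(-6 + K))
d(w) = w³
d(2)*(48*(104 + x(9, -12))) = 2³*(48*(104 + (4 + 9² - 5*9)/(-6 - 12))) = 8*(48*(104 + (4 + 81 - 45)/(-18))) = 8*(48*(104 - 1/18*40)) = 8*(48*(104 - 20/9)) = 8*(48*(916/9)) = 8*(14656/3) = 117248/3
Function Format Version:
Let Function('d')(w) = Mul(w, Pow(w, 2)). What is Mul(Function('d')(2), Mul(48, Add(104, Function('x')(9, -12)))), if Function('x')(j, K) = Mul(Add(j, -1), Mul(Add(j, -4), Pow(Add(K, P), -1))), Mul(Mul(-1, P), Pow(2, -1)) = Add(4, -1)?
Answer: Rational(117248, 3) ≈ 39083.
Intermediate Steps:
P = -6 (P = Mul(-2, Add(4, -1)) = Mul(-2, 3) = -6)
Function('x')(j, K) = Mul(Pow(Add(-6, K), -1), Add(-1, j), Add(-4, j)) (Function('x')(j, K) = Mul(Add(j, -1), Mul(Add(j, -4), Pow(Add(K, -6), -1))) = Mul(Add(-1, j), Mul(Add(-4, j), Pow(Add(-6, K), -1))) = Mul(Add(-1, j), Mul(Pow(Add(-6, K), -1), Add(-4, j))) = Mul(Pow(Add(-6, K), -1), Add(-1, j), Add(-4, j)))
Function('d')(w) = Pow(w, 3)
Mul(Function('d')(2), Mul(48, Add(104, Function('x')(9, -12)))) = Mul(Pow(2, 3), Mul(48, Add(104, Mul(Pow(Add(-6, -12), -1), Add(4, Pow(9, 2), Mul(-5, 9)))))) = Mul(8, Mul(48, Add(104, Mul(Pow(-18, -1), Add(4, 81, -45))))) = Mul(8, Mul(48, Add(104, Mul(Rational(-1, 18), 40)))) = Mul(8, Mul(48, Add(104, Rational(-20, 9)))) = Mul(8, Mul(48, Rational(916, 9))) = Mul(8, Rational(14656, 3)) = Rational(117248, 3)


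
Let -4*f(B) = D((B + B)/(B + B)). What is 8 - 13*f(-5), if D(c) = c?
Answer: 45/4 ≈ 11.250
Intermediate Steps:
f(B) = -¼ (f(B) = -(B + B)/(4*(B + B)) = -2*B/(4*(2*B)) = -2*B*1/(2*B)/4 = -¼*1 = -¼)
8 - 13*f(-5) = 8 - 13*(-¼) = 8 + 13/4 = 45/4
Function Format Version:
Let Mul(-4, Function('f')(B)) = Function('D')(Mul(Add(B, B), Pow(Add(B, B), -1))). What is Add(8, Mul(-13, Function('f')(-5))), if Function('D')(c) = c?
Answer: Rational(45, 4) ≈ 11.250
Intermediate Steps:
Function('f')(B) = Rational(-1, 4) (Function('f')(B) = Mul(Rational(-1, 4), Mul(Add(B, B), Pow(Add(B, B), -1))) = Mul(Rational(-1, 4), Mul(Mul(2, B), Pow(Mul(2, B), -1))) = Mul(Rational(-1, 4), Mul(Mul(2, B), Mul(Rational(1, 2), Pow(B, -1)))) = Mul(Rational(-1, 4), 1) = Rational(-1, 4))
Add(8, Mul(-13, Function('f')(-5))) = Add(8, Mul(-13, Rational(-1, 4))) = Add(8, Rational(13, 4)) = Rational(45, 4)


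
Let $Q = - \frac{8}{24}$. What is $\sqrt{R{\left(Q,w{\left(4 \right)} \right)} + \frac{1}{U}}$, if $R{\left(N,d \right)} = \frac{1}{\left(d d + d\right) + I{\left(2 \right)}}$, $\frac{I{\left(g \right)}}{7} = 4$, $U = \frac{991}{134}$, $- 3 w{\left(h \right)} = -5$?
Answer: $\frac{\sqrt{3475864121}}{144686} \approx 0.40748$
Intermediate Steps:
$Q = - \frac{1}{3}$ ($Q = \left(-8\right) \frac{1}{24} = - \frac{1}{3} \approx -0.33333$)
$w{\left(h \right)} = \frac{5}{3}$ ($w{\left(h \right)} = \left(- \frac{1}{3}\right) \left(-5\right) = \frac{5}{3}$)
$U = \frac{991}{134}$ ($U = 991 \cdot \frac{1}{134} = \frac{991}{134} \approx 7.3955$)
$I{\left(g \right)} = 28$ ($I{\left(g \right)} = 7 \cdot 4 = 28$)
$R{\left(N,d \right)} = \frac{1}{28 + d + d^{2}}$ ($R{\left(N,d \right)} = \frac{1}{\left(d d + d\right) + 28} = \frac{1}{\left(d^{2} + d\right) + 28} = \frac{1}{\left(d + d^{2}\right) + 28} = \frac{1}{28 + d + d^{2}}$)
$\sqrt{R{\left(Q,w{\left(4 \right)} \right)} + \frac{1}{U}} = \sqrt{\frac{1}{28 + \frac{5}{3} + \left(\frac{5}{3}\right)^{2}} + \frac{1}{\frac{991}{134}}} = \sqrt{\frac{1}{28 + \frac{5}{3} + \frac{25}{9}} + \frac{134}{991}} = \sqrt{\frac{1}{\frac{292}{9}} + \frac{134}{991}} = \sqrt{\frac{9}{292} + \frac{134}{991}} = \sqrt{\frac{48047}{289372}} = \frac{\sqrt{3475864121}}{144686}$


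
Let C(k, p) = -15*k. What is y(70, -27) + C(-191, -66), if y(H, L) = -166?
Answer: 2699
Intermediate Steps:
y(70, -27) + C(-191, -66) = -166 - 15*(-191) = -166 + 2865 = 2699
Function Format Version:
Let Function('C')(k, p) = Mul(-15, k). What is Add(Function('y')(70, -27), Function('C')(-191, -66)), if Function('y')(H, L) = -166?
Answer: 2699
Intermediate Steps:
Add(Function('y')(70, -27), Function('C')(-191, -66)) = Add(-166, Mul(-15, -191)) = Add(-166, 2865) = 2699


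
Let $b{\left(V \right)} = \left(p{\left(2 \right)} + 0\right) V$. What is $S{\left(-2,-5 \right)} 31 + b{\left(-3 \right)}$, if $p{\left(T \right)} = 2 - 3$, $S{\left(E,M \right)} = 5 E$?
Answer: $-307$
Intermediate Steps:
$p{\left(T \right)} = -1$ ($p{\left(T \right)} = 2 - 3 = -1$)
$b{\left(V \right)} = - V$ ($b{\left(V \right)} = \left(-1 + 0\right) V = - V$)
$S{\left(-2,-5 \right)} 31 + b{\left(-3 \right)} = 5 \left(-2\right) 31 - -3 = \left(-10\right) 31 + 3 = -310 + 3 = -307$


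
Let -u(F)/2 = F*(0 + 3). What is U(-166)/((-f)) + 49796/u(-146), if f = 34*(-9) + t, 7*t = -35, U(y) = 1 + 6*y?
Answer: 3653734/68109 ≈ 53.645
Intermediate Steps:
t = -5 (t = (⅐)*(-35) = -5)
u(F) = -6*F (u(F) = -2*F*(0 + 3) = -2*F*3 = -6*F)
f = -311 (f = 34*(-9) - 5 = -306 - 5 = -311)
U(-166)/((-f)) + 49796/u(-146) = (1 + 6*(-166))/((-1*(-311))) + 49796/((-6*(-146))) = (1 - 996)/311 + 49796/876 = -995*1/311 + 49796*(1/876) = -995/311 + 12449/219 = 3653734/68109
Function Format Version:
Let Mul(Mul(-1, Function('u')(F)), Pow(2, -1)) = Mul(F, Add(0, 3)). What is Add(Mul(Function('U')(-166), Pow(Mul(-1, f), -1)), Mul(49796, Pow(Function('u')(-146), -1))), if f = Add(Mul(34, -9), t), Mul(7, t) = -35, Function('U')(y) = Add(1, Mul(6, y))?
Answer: Rational(3653734, 68109) ≈ 53.645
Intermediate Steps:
t = -5 (t = Mul(Rational(1, 7), -35) = -5)
Function('u')(F) = Mul(-6, F) (Function('u')(F) = Mul(-2, Mul(F, Add(0, 3))) = Mul(-2, Mul(F, 3)) = Mul(-2, Mul(3, F)) = Mul(-6, F))
f = -311 (f = Add(Mul(34, -9), -5) = Add(-306, -5) = -311)
Add(Mul(Function('U')(-166), Pow(Mul(-1, f), -1)), Mul(49796, Pow(Function('u')(-146), -1))) = Add(Mul(Add(1, Mul(6, -166)), Pow(Mul(-1, -311), -1)), Mul(49796, Pow(Mul(-6, -146), -1))) = Add(Mul(Add(1, -996), Pow(311, -1)), Mul(49796, Pow(876, -1))) = Add(Mul(-995, Rational(1, 311)), Mul(49796, Rational(1, 876))) = Add(Rational(-995, 311), Rational(12449, 219)) = Rational(3653734, 68109)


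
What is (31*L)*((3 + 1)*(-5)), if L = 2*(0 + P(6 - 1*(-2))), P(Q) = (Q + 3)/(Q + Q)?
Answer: -1705/2 ≈ -852.50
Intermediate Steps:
P(Q) = (3 + Q)/(2*Q) (P(Q) = (3 + Q)/((2*Q)) = (3 + Q)*(1/(2*Q)) = (3 + Q)/(2*Q))
L = 11/8 (L = 2*(0 + (3 + (6 - 1*(-2)))/(2*(6 - 1*(-2)))) = 2*(0 + (3 + (6 + 2))/(2*(6 + 2))) = 2*(0 + (½)*(3 + 8)/8) = 2*(0 + (½)*(⅛)*11) = 2*(0 + 11/16) = 2*(11/16) = 11/8 ≈ 1.3750)
(31*L)*((3 + 1)*(-5)) = (31*(11/8))*((3 + 1)*(-5)) = 341*(4*(-5))/8 = (341/8)*(-20) = -1705/2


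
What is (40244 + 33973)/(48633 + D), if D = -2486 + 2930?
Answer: 24739/16359 ≈ 1.5123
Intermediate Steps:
D = 444
(40244 + 33973)/(48633 + D) = (40244 + 33973)/(48633 + 444) = 74217/49077 = 74217*(1/49077) = 24739/16359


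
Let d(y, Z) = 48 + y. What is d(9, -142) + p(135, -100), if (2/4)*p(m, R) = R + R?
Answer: -343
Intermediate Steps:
p(m, R) = 4*R (p(m, R) = 2*(R + R) = 2*(2*R) = 4*R)
d(9, -142) + p(135, -100) = (48 + 9) + 4*(-100) = 57 - 400 = -343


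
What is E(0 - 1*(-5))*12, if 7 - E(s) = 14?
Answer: -84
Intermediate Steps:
E(s) = -7 (E(s) = 7 - 1*14 = 7 - 14 = -7)
E(0 - 1*(-5))*12 = -7*12 = -84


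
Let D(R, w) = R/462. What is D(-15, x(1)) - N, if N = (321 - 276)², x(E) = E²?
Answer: -311855/154 ≈ -2025.0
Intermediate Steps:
D(R, w) = R/462 (D(R, w) = R*(1/462) = R/462)
N = 2025 (N = 45² = 2025)
D(-15, x(1)) - N = (1/462)*(-15) - 1*2025 = -5/154 - 2025 = -311855/154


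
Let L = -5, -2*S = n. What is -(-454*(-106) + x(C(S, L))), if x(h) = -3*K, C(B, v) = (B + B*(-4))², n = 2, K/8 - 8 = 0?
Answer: -47932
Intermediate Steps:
K = 64 (K = 64 + 8*0 = 64 + 0 = 64)
S = -1 (S = -½*2 = -1)
C(B, v) = 9*B² (C(B, v) = (B - 4*B)² = (-3*B)² = 9*B²)
x(h) = -192 (x(h) = -3*64 = -192)
-(-454*(-106) + x(C(S, L))) = -(-454*(-106) - 192) = -(48124 - 192) = -1*47932 = -47932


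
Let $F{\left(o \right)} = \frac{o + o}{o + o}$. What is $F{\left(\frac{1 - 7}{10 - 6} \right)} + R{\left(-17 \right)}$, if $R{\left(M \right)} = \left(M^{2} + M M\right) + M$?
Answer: $562$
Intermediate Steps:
$F{\left(o \right)} = 1$ ($F{\left(o \right)} = \frac{2 o}{2 o} = 2 o \frac{1}{2 o} = 1$)
$R{\left(M \right)} = M + 2 M^{2}$ ($R{\left(M \right)} = \left(M^{2} + M^{2}\right) + M = 2 M^{2} + M = M + 2 M^{2}$)
$F{\left(\frac{1 - 7}{10 - 6} \right)} + R{\left(-17 \right)} = 1 - 17 \left(1 + 2 \left(-17\right)\right) = 1 - 17 \left(1 - 34\right) = 1 - -561 = 1 + 561 = 562$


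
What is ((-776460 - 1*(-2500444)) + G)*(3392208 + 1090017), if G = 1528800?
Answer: 14579709764400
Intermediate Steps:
((-776460 - 1*(-2500444)) + G)*(3392208 + 1090017) = ((-776460 - 1*(-2500444)) + 1528800)*(3392208 + 1090017) = ((-776460 + 2500444) + 1528800)*4482225 = (1723984 + 1528800)*4482225 = 3252784*4482225 = 14579709764400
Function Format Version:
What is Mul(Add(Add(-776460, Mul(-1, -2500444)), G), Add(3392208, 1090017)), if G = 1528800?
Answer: 14579709764400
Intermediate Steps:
Mul(Add(Add(-776460, Mul(-1, -2500444)), G), Add(3392208, 1090017)) = Mul(Add(Add(-776460, Mul(-1, -2500444)), 1528800), Add(3392208, 1090017)) = Mul(Add(Add(-776460, 2500444), 1528800), 4482225) = Mul(Add(1723984, 1528800), 4482225) = Mul(3252784, 4482225) = 14579709764400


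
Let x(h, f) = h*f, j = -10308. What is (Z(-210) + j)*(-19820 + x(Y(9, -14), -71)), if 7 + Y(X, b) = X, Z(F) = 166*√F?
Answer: 205768296 - 3313692*I*√210 ≈ 2.0577e+8 - 4.802e+7*I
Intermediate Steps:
Y(X, b) = -7 + X
x(h, f) = f*h
(Z(-210) + j)*(-19820 + x(Y(9, -14), -71)) = (166*√(-210) - 10308)*(-19820 - 71*(-7 + 9)) = (166*(I*√210) - 10308)*(-19820 - 71*2) = (166*I*√210 - 10308)*(-19820 - 142) = (-10308 + 166*I*√210)*(-19962) = 205768296 - 3313692*I*√210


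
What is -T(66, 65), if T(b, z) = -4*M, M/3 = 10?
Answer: 120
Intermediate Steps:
M = 30 (M = 3*10 = 30)
T(b, z) = -120 (T(b, z) = -4*30 = -120)
-T(66, 65) = -1*(-120) = 120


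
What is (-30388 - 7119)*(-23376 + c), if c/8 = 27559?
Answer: -7392479672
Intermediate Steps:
c = 220472 (c = 8*27559 = 220472)
(-30388 - 7119)*(-23376 + c) = (-30388 - 7119)*(-23376 + 220472) = -37507*197096 = -7392479672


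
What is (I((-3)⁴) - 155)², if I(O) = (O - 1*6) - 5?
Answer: 7225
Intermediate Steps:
I(O) = -11 + O (I(O) = (O - 6) - 5 = (-6 + O) - 5 = -11 + O)
(I((-3)⁴) - 155)² = ((-11 + (-3)⁴) - 155)² = ((-11 + 81) - 155)² = (70 - 155)² = (-85)² = 7225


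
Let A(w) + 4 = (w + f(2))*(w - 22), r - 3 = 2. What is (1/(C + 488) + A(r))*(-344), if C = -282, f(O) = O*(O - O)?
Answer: 3153276/103 ≈ 30614.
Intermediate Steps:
f(O) = 0 (f(O) = O*0 = 0)
r = 5 (r = 3 + 2 = 5)
A(w) = -4 + w*(-22 + w) (A(w) = -4 + (w + 0)*(w - 22) = -4 + w*(-22 + w))
(1/(C + 488) + A(r))*(-344) = (1/(-282 + 488) + (-4 + 5**2 - 22*5))*(-344) = (1/206 + (-4 + 25 - 110))*(-344) = (1/206 - 89)*(-344) = -18333/206*(-344) = 3153276/103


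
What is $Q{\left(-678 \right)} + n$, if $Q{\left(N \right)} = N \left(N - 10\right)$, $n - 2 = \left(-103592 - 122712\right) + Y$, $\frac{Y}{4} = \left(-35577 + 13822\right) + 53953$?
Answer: $368954$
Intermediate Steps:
$Y = 128792$ ($Y = 4 \left(\left(-35577 + 13822\right) + 53953\right) = 4 \left(-21755 + 53953\right) = 4 \cdot 32198 = 128792$)
$n = -97510$ ($n = 2 + \left(\left(-103592 - 122712\right) + 128792\right) = 2 + \left(-226304 + 128792\right) = 2 - 97512 = -97510$)
$Q{\left(N \right)} = N \left(-10 + N\right)$
$Q{\left(-678 \right)} + n = - 678 \left(-10 - 678\right) - 97510 = \left(-678\right) \left(-688\right) - 97510 = 466464 - 97510 = 368954$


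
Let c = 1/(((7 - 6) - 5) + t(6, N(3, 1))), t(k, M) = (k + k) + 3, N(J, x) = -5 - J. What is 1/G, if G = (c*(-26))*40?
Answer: -11/1040 ≈ -0.010577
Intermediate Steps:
t(k, M) = 3 + 2*k (t(k, M) = 2*k + 3 = 3 + 2*k)
c = 1/11 (c = 1/(((7 - 6) - 5) + (3 + 2*6)) = 1/((1 - 5) + (3 + 12)) = 1/(-4 + 15) = 1/11 ≈ 0.090909)
G = -1040/11 (G = ((1/11)*(-26))*40 = -26/11*40 = -1040/11 ≈ -94.545)
1/G = 1/(-1040/11) = -11/1040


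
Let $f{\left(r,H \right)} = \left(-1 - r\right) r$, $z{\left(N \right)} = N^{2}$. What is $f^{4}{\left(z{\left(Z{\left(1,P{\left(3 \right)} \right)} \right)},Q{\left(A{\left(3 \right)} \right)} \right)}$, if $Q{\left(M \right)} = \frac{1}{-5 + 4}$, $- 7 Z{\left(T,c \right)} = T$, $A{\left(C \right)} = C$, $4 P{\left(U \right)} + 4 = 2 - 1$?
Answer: $\frac{6250000}{33232930569601} \approx 1.8807 \cdot 10^{-7}$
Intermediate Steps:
$P{\left(U \right)} = - \frac{3}{4}$ ($P{\left(U \right)} = -1 + \frac{2 - 1}{4} = -1 + \frac{1}{4} \cdot 1 = -1 + \frac{1}{4} = - \frac{3}{4}$)
$Z{\left(T,c \right)} = - \frac{T}{7}$
$Q{\left(M \right)} = -1$ ($Q{\left(M \right)} = \frac{1}{-1} = -1$)
$f{\left(r,H \right)} = r \left(-1 - r\right)$
$f^{4}{\left(z{\left(Z{\left(1,P{\left(3 \right)} \right)} \right)},Q{\left(A{\left(3 \right)} \right)} \right)} = \left(- \left(\left(- \frac{1}{7}\right) 1\right)^{2} \left(1 + \left(\left(- \frac{1}{7}\right) 1\right)^{2}\right)\right)^{4} = \left(- \left(- \frac{1}{7}\right)^{2} \left(1 + \left(- \frac{1}{7}\right)^{2}\right)\right)^{4} = \left(\left(-1\right) \frac{1}{49} \left(1 + \frac{1}{49}\right)\right)^{4} = \left(\left(-1\right) \frac{1}{49} \cdot \frac{50}{49}\right)^{4} = \left(- \frac{50}{2401}\right)^{4} = \frac{6250000}{33232930569601}$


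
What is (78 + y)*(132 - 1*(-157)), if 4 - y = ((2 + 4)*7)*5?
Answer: -36992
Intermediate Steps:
y = -206 (y = 4 - (2 + 4)*7*5 = 4 - 6*7*5 = 4 - 42*5 = 4 - 1*210 = 4 - 210 = -206)
(78 + y)*(132 - 1*(-157)) = (78 - 206)*(132 - 1*(-157)) = -128*(132 + 157) = -128*289 = -36992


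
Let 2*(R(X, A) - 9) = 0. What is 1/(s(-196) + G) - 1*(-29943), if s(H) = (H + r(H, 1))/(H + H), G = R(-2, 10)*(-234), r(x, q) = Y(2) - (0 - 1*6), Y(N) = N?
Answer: 6178468465/206341 ≈ 29943.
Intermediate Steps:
R(X, A) = 9 (R(X, A) = 9 + (1/2)*0 = 9 + 0 = 9)
r(x, q) = 8 (r(x, q) = 2 - (0 - 1*6) = 2 - (0 - 6) = 2 - 1*(-6) = 2 + 6 = 8)
G = -2106 (G = 9*(-234) = -2106)
s(H) = (8 + H)/(2*H) (s(H) = (H + 8)/(H + H) = (8 + H)/((2*H)) = (8 + H)*(1/(2*H)) = (8 + H)/(2*H))
1/(s(-196) + G) - 1*(-29943) = 1/((1/2)*(8 - 196)/(-196) - 2106) - 1*(-29943) = 1/((1/2)*(-1/196)*(-188) - 2106) + 29943 = 1/(47/98 - 2106) + 29943 = 1/(-206341/98) + 29943 = -98/206341 + 29943 = 6178468465/206341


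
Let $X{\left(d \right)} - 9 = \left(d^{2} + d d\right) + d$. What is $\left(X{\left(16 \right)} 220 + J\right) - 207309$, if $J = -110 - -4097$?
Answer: $-85182$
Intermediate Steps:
$J = 3987$ ($J = -110 + 4097 = 3987$)
$X{\left(d \right)} = 9 + d + 2 d^{2}$ ($X{\left(d \right)} = 9 + \left(\left(d^{2} + d d\right) + d\right) = 9 + \left(\left(d^{2} + d^{2}\right) + d\right) = 9 + \left(2 d^{2} + d\right) = 9 + \left(d + 2 d^{2}\right) = 9 + d + 2 d^{2}$)
$\left(X{\left(16 \right)} 220 + J\right) - 207309 = \left(\left(9 + 16 + 2 \cdot 16^{2}\right) 220 + 3987\right) - 207309 = \left(\left(9 + 16 + 2 \cdot 256\right) 220 + 3987\right) - 207309 = \left(\left(9 + 16 + 512\right) 220 + 3987\right) - 207309 = \left(537 \cdot 220 + 3987\right) - 207309 = \left(118140 + 3987\right) - 207309 = 122127 - 207309 = -85182$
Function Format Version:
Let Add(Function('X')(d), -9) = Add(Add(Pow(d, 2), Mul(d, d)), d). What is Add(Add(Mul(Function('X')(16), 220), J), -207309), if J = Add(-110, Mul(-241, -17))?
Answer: -85182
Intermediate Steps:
J = 3987 (J = Add(-110, 4097) = 3987)
Function('X')(d) = Add(9, d, Mul(2, Pow(d, 2))) (Function('X')(d) = Add(9, Add(Add(Pow(d, 2), Mul(d, d)), d)) = Add(9, Add(Add(Pow(d, 2), Pow(d, 2)), d)) = Add(9, Add(Mul(2, Pow(d, 2)), d)) = Add(9, Add(d, Mul(2, Pow(d, 2)))) = Add(9, d, Mul(2, Pow(d, 2))))
Add(Add(Mul(Function('X')(16), 220), J), -207309) = Add(Add(Mul(Add(9, 16, Mul(2, Pow(16, 2))), 220), 3987), -207309) = Add(Add(Mul(Add(9, 16, Mul(2, 256)), 220), 3987), -207309) = Add(Add(Mul(Add(9, 16, 512), 220), 3987), -207309) = Add(Add(Mul(537, 220), 3987), -207309) = Add(Add(118140, 3987), -207309) = Add(122127, -207309) = -85182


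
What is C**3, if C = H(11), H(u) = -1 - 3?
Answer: -64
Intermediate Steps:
H(u) = -4
C = -4
C**3 = (-4)**3 = -64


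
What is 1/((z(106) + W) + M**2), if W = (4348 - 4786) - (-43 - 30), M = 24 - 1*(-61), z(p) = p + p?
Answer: 1/7072 ≈ 0.00014140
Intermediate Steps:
z(p) = 2*p
M = 85 (M = 24 + 61 = 85)
W = -365 (W = -438 - 1*(-73) = -438 + 73 = -365)
1/((z(106) + W) + M**2) = 1/((2*106 - 365) + 85**2) = 1/((212 - 365) + 7225) = 1/(-153 + 7225) = 1/7072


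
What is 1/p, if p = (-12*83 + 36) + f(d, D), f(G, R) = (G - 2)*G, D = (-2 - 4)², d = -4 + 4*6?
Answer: -1/600 ≈ -0.0016667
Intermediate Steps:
d = 20 (d = -4 + 24 = 20)
D = 36 (D = (-6)² = 36)
f(G, R) = G*(-2 + G) (f(G, R) = (-2 + G)*G = G*(-2 + G))
p = -600 (p = (-12*83 + 36) + 20*(-2 + 20) = (-996 + 36) + 20*18 = -960 + 360 = -600)
1/p = 1/(-600) = -1/600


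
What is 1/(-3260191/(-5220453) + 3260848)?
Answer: 5220453/17023106984335 ≈ 3.0667e-7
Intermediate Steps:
1/(-3260191/(-5220453) + 3260848) = 1/(-3260191*(-1/5220453) + 3260848) = 1/(3260191/5220453 + 3260848) = 1/(17023106984335/5220453) = 5220453/17023106984335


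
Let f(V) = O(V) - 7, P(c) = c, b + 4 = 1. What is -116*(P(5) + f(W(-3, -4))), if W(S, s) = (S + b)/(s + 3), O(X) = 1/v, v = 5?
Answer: 1044/5 ≈ 208.80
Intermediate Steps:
b = -3 (b = -4 + 1 = -3)
O(X) = ⅕ (O(X) = 1/5 = ⅕)
W(S, s) = (-3 + S)/(3 + s) (W(S, s) = (S - 3)/(s + 3) = (-3 + S)/(3 + s))
f(V) = -34/5 (f(V) = ⅕ - 7 = -34/5)
-116*(P(5) + f(W(-3, -4))) = -116*(5 - 34/5) = -116*(-9/5) = 1044/5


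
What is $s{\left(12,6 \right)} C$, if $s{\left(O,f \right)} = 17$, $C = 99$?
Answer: $1683$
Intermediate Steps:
$s{\left(12,6 \right)} C = 17 \cdot 99 = 1683$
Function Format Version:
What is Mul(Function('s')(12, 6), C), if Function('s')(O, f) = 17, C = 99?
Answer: 1683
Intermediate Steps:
Mul(Function('s')(12, 6), C) = Mul(17, 99) = 1683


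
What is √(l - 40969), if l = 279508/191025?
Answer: I*√6644124335733/12735 ≈ 202.4*I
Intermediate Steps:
l = 279508/191025 (l = 279508*(1/191025) = 279508/191025 ≈ 1.4632)
√(l - 40969) = √(279508/191025 - 40969) = √(-7825823717/191025) = I*√6644124335733/12735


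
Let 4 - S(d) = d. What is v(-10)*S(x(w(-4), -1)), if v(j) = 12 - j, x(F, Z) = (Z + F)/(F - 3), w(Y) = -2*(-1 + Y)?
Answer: 418/7 ≈ 59.714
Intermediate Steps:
w(Y) = 2 - 2*Y
x(F, Z) = (F + Z)/(-3 + F)
S(d) = 4 - d
v(-10)*S(x(w(-4), -1)) = (12 - 1*(-10))*(4 - ((2 - 2*(-4)) - 1)/(-3 + (2 - 2*(-4)))) = (12 + 10)*(4 - ((2 + 8) - 1)/(-3 + (2 + 8))) = 22*(4 - (10 - 1)/(-3 + 10)) = 22*(4 - 9/7) = 22*(19/7) = 418/7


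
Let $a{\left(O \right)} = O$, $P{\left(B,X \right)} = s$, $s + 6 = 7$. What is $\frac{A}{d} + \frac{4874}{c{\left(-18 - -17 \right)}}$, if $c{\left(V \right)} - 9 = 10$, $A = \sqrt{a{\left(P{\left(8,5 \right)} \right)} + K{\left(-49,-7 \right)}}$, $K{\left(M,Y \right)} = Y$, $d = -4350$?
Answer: $\frac{4874}{19} - \frac{i \sqrt{6}}{4350} \approx 256.53 - 0.0005631 i$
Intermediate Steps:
$s = 1$ ($s = -6 + 7 = 1$)
$P{\left(B,X \right)} = 1$
$A = i \sqrt{6}$ ($A = \sqrt{1 - 7} = \sqrt{-6} = i \sqrt{6} \approx 2.4495 i$)
$c{\left(V \right)} = 19$ ($c{\left(V \right)} = 9 + 10 = 19$)
$\frac{A}{d} + \frac{4874}{c{\left(-18 - -17 \right)}} = \frac{i \sqrt{6}}{-4350} + \frac{4874}{19} = i \sqrt{6} \left(- \frac{1}{4350}\right) + 4874 \cdot \frac{1}{19} = - \frac{i \sqrt{6}}{4350} + \frac{4874}{19} = \frac{4874}{19} - \frac{i \sqrt{6}}{4350}$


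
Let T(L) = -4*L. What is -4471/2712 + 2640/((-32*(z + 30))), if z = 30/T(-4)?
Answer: -195335/46104 ≈ -4.2368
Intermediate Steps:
z = 15/8 (z = 30/((-4*(-4))) = 30/16 = 30*(1/16) = 15/8 ≈ 1.8750)
-4471/2712 + 2640/((-32*(z + 30))) = -4471/2712 + 2640/((-32*(15/8 + 30))) = -4471*1/2712 + 2640/((-32*255/8)) = -4471/2712 + 2640/(-1020) = -4471/2712 + 2640*(-1/1020) = -4471/2712 - 44/17 = -195335/46104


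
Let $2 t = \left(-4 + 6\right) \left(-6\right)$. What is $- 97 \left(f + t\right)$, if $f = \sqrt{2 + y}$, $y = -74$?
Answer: $582 - 582 i \sqrt{2} \approx 582.0 - 823.07 i$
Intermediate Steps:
$f = 6 i \sqrt{2}$ ($f = \sqrt{2 - 74} = \sqrt{-72} = 6 i \sqrt{2} \approx 8.4853 i$)
$t = -6$ ($t = \frac{\left(-4 + 6\right) \left(-6\right)}{2} = \frac{2 \left(-6\right)}{2} = \frac{1}{2} \left(-12\right) = -6$)
$- 97 \left(f + t\right) = - 97 \left(6 i \sqrt{2} - 6\right) = - 97 \left(-6 + 6 i \sqrt{2}\right) = 582 - 582 i \sqrt{2}$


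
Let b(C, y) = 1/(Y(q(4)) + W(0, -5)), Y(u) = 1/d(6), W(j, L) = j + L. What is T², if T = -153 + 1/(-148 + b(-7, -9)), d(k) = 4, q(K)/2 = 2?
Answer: 185646371689/7929856 ≈ 23411.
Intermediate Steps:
W(j, L) = L + j
q(K) = 4 (q(K) = 2*2 = 4)
Y(u) = ¼ (Y(u) = 1/4 = ¼)
b(C, y) = -4/19 (b(C, y) = 1/(¼ + (-5 + 0)) = 1/(¼ - 5) = 1/(-19/4) = -4/19)
T = -430867/2816 (T = -153 + 1/(-148 - 4/19) = -153 + 1/(-2816/19) = -153 - 19/2816 = -430867/2816 ≈ -153.01)
T² = (-430867/2816)² = 185646371689/7929856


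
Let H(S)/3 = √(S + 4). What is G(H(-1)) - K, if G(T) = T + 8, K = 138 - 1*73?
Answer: -57 + 3*√3 ≈ -51.804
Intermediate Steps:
K = 65 (K = 138 - 73 = 65)
H(S) = 3*√(4 + S) (H(S) = 3*√(S + 4) = 3*√(4 + S))
G(T) = 8 + T
G(H(-1)) - K = (8 + 3*√(4 - 1)) - 1*65 = (8 + 3*√3) - 65 = -57 + 3*√3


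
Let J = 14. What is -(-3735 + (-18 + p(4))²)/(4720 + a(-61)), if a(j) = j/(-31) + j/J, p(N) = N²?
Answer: 1619254/2047443 ≈ 0.79087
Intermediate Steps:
a(j) = 17*j/434 (a(j) = j/(-31) + j/14 = j*(-1/31) + j*(1/14) = -j/31 + j/14 = 17*j/434)
-(-3735 + (-18 + p(4))²)/(4720 + a(-61)) = -(-3735 + (-18 + 4²)²)/(4720 + (17/434)*(-61)) = -(-3735 + (-18 + 16)²)/(4720 - 1037/434) = -(-3735 + (-2)²)/2047443/434 = -(-3735 + 4)*434/2047443 = -(-3731)*434/2047443 = -1*(-1619254/2047443) = 1619254/2047443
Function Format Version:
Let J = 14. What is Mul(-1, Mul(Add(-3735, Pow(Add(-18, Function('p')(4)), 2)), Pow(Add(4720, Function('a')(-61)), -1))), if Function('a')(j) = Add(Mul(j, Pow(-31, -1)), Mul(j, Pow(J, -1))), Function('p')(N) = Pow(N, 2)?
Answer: Rational(1619254, 2047443) ≈ 0.79087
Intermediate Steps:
Function('a')(j) = Mul(Rational(17, 434), j) (Function('a')(j) = Add(Mul(j, Pow(-31, -1)), Mul(j, Pow(14, -1))) = Add(Mul(j, Rational(-1, 31)), Mul(j, Rational(1, 14))) = Add(Mul(Rational(-1, 31), j), Mul(Rational(1, 14), j)) = Mul(Rational(17, 434), j))
Mul(-1, Mul(Add(-3735, Pow(Add(-18, Function('p')(4)), 2)), Pow(Add(4720, Function('a')(-61)), -1))) = Mul(-1, Mul(Add(-3735, Pow(Add(-18, Pow(4, 2)), 2)), Pow(Add(4720, Mul(Rational(17, 434), -61)), -1))) = Mul(-1, Mul(Add(-3735, Pow(Add(-18, 16), 2)), Pow(Add(4720, Rational(-1037, 434)), -1))) = Mul(-1, Mul(Add(-3735, Pow(-2, 2)), Pow(Rational(2047443, 434), -1))) = Mul(-1, Mul(Add(-3735, 4), Rational(434, 2047443))) = Mul(-1, Mul(-3731, Rational(434, 2047443))) = Mul(-1, Rational(-1619254, 2047443)) = Rational(1619254, 2047443)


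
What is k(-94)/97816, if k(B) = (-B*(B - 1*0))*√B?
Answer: -2209*I*√94/24454 ≈ -0.87581*I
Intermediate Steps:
k(B) = -B^(5/2) (k(B) = (-B*(B + 0))*√B = (-B*B)*√B = (-B²)*√B = -B^(5/2))
k(-94)/97816 = -(-94)^(5/2)/97816 = -8836*I*√94*(1/97816) = -2209*I*√94/24454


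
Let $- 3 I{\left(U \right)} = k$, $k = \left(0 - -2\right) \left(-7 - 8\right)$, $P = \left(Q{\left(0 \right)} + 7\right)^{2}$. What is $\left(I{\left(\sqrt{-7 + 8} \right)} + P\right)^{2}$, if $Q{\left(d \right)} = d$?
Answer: $3481$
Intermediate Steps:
$P = 49$ ($P = \left(0 + 7\right)^{2} = 7^{2} = 49$)
$k = -30$ ($k = \left(0 + 2\right) \left(-15\right) = 2 \left(-15\right) = -30$)
$I{\left(U \right)} = 10$ ($I{\left(U \right)} = \left(- \frac{1}{3}\right) \left(-30\right) = 10$)
$\left(I{\left(\sqrt{-7 + 8} \right)} + P\right)^{2} = \left(10 + 49\right)^{2} = 59^{2} = 3481$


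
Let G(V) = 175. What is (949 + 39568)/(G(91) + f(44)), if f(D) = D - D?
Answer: 40517/175 ≈ 231.53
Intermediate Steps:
f(D) = 0
(949 + 39568)/(G(91) + f(44)) = (949 + 39568)/(175 + 0) = 40517/175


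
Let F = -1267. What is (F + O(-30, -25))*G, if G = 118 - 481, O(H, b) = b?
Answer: 468996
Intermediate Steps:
G = -363
(F + O(-30, -25))*G = (-1267 - 25)*(-363) = -1292*(-363) = 468996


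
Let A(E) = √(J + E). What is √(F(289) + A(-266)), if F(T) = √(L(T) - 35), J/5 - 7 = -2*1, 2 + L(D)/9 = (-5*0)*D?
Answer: √I*√(√53 + √241) ≈ 3.3767 + 3.3767*I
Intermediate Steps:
L(D) = -18 (L(D) = -18 + 9*((-5*0)*D) = -18 + 9*(0*D) = -18 + 9*0 = -18 + 0 = -18)
J = 25 (J = 35 + 5*(-2*1) = 35 + 5*(-2) = 35 - 10 = 25)
F(T) = I*√53 (F(T) = √(-18 - 35) = √(-53) = I*√53)
A(E) = √(25 + E)
√(F(289) + A(-266)) = √(I*√53 + √(25 - 266)) = √(I*√53 + √(-241)) = √(I*√53 + I*√241)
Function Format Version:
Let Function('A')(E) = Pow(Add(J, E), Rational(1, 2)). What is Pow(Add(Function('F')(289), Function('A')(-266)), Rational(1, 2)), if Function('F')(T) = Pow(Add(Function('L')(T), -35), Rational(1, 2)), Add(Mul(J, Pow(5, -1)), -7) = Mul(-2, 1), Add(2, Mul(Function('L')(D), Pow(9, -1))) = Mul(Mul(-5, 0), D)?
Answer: Mul(Pow(I, Rational(1, 2)), Pow(Add(Pow(53, Rational(1, 2)), Pow(241, Rational(1, 2))), Rational(1, 2))) ≈ Add(3.3767, Mul(3.3767, I))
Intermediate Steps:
Function('L')(D) = -18 (Function('L')(D) = Add(-18, Mul(9, Mul(Mul(-5, 0), D))) = Add(-18, Mul(9, Mul(0, D))) = Add(-18, Mul(9, 0)) = Add(-18, 0) = -18)
J = 25 (J = Add(35, Mul(5, Mul(-2, 1))) = Add(35, Mul(5, -2)) = Add(35, -10) = 25)
Function('F')(T) = Mul(I, Pow(53, Rational(1, 2))) (Function('F')(T) = Pow(Add(-18, -35), Rational(1, 2)) = Pow(-53, Rational(1, 2)) = Mul(I, Pow(53, Rational(1, 2))))
Function('A')(E) = Pow(Add(25, E), Rational(1, 2))
Pow(Add(Function('F')(289), Function('A')(-266)), Rational(1, 2)) = Pow(Add(Mul(I, Pow(53, Rational(1, 2))), Pow(Add(25, -266), Rational(1, 2))), Rational(1, 2)) = Pow(Add(Mul(I, Pow(53, Rational(1, 2))), Pow(-241, Rational(1, 2))), Rational(1, 2)) = Pow(Add(Mul(I, Pow(53, Rational(1, 2))), Mul(I, Pow(241, Rational(1, 2)))), Rational(1, 2))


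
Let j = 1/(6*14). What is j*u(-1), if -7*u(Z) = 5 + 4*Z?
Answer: -1/588 ≈ -0.0017007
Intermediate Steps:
u(Z) = -5/7 - 4*Z/7 (u(Z) = -(5 + 4*Z)/7 = -5/7 - 4*Z/7)
j = 1/84 ≈ 0.011905
j*u(-1) = (-5/7 - 4/7*(-1))/84 = (-5/7 + 4/7)/84 = (1/84)*(-1/7) = -1/588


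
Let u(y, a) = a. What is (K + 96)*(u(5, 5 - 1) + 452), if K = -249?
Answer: -69768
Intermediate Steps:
(K + 96)*(u(5, 5 - 1) + 452) = (-249 + 96)*((5 - 1) + 452) = -153*(4 + 452) = -153*456 = -69768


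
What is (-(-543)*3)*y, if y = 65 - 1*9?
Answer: 91224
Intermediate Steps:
y = 56 (y = 65 - 9 = 56)
(-(-543)*3)*y = -(-543)*3*56 = -181*(-9)*56 = 1629*56 = 91224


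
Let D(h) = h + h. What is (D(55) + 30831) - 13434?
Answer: 17507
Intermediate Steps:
D(h) = 2*h
(D(55) + 30831) - 13434 = (2*55 + 30831) - 13434 = (110 + 30831) - 13434 = 30941 - 13434 = 17507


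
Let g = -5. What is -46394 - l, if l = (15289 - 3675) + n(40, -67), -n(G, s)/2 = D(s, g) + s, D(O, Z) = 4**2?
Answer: -58110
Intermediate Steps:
D(O, Z) = 16
n(G, s) = -32 - 2*s (n(G, s) = -2*(16 + s) = -32 - 2*s)
l = 11716 (l = (15289 - 3675) + (-32 - 2*(-67)) = 11614 + (-32 + 134) = 11614 + 102 = 11716)
-46394 - l = -46394 - 1*11716 = -46394 - 11716 = -58110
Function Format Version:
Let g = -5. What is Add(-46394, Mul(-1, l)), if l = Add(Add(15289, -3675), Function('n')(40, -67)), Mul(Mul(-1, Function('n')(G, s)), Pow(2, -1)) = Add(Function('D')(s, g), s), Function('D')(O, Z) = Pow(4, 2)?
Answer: -58110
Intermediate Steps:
Function('D')(O, Z) = 16
Function('n')(G, s) = Add(-32, Mul(-2, s)) (Function('n')(G, s) = Mul(-2, Add(16, s)) = Add(-32, Mul(-2, s)))
l = 11716 (l = Add(Add(15289, -3675), Add(-32, Mul(-2, -67))) = Add(11614, Add(-32, 134)) = Add(11614, 102) = 11716)
Add(-46394, Mul(-1, l)) = Add(-46394, Mul(-1, 11716)) = Add(-46394, -11716) = -58110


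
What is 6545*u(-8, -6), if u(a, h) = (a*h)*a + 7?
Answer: -2467465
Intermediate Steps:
u(a, h) = 7 + h*a² (u(a, h) = h*a² + 7 = 7 + h*a²)
6545*u(-8, -6) = 6545*(7 - 6*(-8)²) = 6545*(7 - 6*64) = 6545*(7 - 384) = 6545*(-377) = -2467465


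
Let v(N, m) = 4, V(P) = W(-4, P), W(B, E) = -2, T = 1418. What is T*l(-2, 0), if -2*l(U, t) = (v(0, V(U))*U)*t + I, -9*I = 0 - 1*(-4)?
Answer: 2836/9 ≈ 315.11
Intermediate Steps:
I = -4/9 (I = -(0 - 1*(-4))/9 = -(0 + 4)/9 = -⅑*4 = -4/9 ≈ -0.44444)
V(P) = -2
l(U, t) = 2/9 - 2*U*t (l(U, t) = -((4*U)*t - 4/9)/2 = -(4*U*t - 4/9)/2 = -(-4/9 + 4*U*t)/2 = 2/9 - 2*U*t)
T*l(-2, 0) = 1418*(2/9 - 2*(-2)*0) = 1418*(2/9 + 0) = 1418*(2/9) = 2836/9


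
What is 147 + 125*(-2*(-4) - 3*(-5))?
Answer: 3022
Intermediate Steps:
147 + 125*(-2*(-4) - 3*(-5)) = 147 + 125*(8 + 15) = 147 + 125*23 = 147 + 2875 = 3022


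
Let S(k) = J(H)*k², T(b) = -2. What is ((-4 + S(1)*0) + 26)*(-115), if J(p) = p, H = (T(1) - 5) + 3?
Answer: -2530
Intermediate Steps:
H = -4 (H = (-2 - 5) + 3 = -7 + 3 = -4)
S(k) = -4*k²
((-4 + S(1)*0) + 26)*(-115) = ((-4 - 4*1²*0) + 26)*(-115) = ((-4 - 4*1*0) + 26)*(-115) = ((-4 - 4*0) + 26)*(-115) = ((-4 + 0) + 26)*(-115) = (-4 + 26)*(-115) = 22*(-115) = -2530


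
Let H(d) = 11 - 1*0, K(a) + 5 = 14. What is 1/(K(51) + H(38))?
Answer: 1/20 ≈ 0.050000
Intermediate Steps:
K(a) = 9 (K(a) = -5 + 14 = 9)
H(d) = 11 (H(d) = 11 + 0 = 11)
1/(K(51) + H(38)) = 1/(9 + 11) = 1/20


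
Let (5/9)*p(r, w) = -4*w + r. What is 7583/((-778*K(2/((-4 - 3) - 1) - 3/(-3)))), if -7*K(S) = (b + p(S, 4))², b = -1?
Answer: 10616200/125943029 ≈ 0.084294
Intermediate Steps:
p(r, w) = -36*w/5 + 9*r/5 (p(r, w) = 9*(-4*w + r)/5 = 9*(r - 4*w)/5 = -36*w/5 + 9*r/5)
K(S) = -(-149/5 + 9*S/5)²/7 (K(S) = -(-1 + (-36/5*4 + 9*S/5))²/7 = -(-1 + (-144/5 + 9*S/5))²/7 = -(-149/5 + 9*S/5)²/7)
7583/((-778*K(2/((-4 - 3) - 1) - 3/(-3)))) = 7583/((-(-778)*(-149 + 9*(2/((-4 - 3) - 1) - 3/(-3)))²/175)) = 7583/((-(-778)*(-149 + 9*(2/(-7 - 1) - 3*(-⅓)))²/175)) = 7583/((-(-778)*(-149 + 9*(2/(-8) + 1))²/175)) = 7583/((-(-778)*(-149 + 9*(2*(-⅛) + 1))²/175)) = 7583/((-(-778)*(-149 + 9*(-¼ + 1))²/175)) = 7583/((-(-778)*(-149 + 9*(¾))²/175)) = 7583/((-(-778)*(-149 + 27/4)²/175)) = 7583/((-(-778)*(-569/4)²/175)) = 7583/((-(-778)*323761/(175*16))) = 7583/((-778*(-323761/2800))) = 7583/(125943029/1400) = 7583*(1400/125943029) = 10616200/125943029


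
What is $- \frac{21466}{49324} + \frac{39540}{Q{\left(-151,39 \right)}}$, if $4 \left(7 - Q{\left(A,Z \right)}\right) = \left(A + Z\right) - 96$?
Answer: $\frac{16516987}{24662} \approx 669.73$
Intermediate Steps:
$Q{\left(A,Z \right)} = 31 - \frac{A}{4} - \frac{Z}{4}$ ($Q{\left(A,Z \right)} = 7 - \frac{\left(A + Z\right) - 96}{4} = 7 - \frac{-96 + A + Z}{4} = 7 - \left(-24 + \frac{A}{4} + \frac{Z}{4}\right) = 31 - \frac{A}{4} - \frac{Z}{4}$)
$- \frac{21466}{49324} + \frac{39540}{Q{\left(-151,39 \right)}} = - \frac{21466}{49324} + \frac{39540}{31 - - \frac{151}{4} - \frac{39}{4}} = \left(-21466\right) \frac{1}{49324} + \frac{39540}{31 + \frac{151}{4} - \frac{39}{4}} = - \frac{10733}{24662} + \frac{39540}{59} = \frac{16516987}{24662}$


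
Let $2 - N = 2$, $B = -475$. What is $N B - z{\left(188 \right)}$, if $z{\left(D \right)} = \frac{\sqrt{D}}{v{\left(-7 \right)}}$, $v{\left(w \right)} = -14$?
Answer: $\frac{\sqrt{47}}{7} \approx 0.97938$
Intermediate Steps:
$N = 0$ ($N = 2 - 2 = 0$)
$z{\left(D \right)} = - \frac{\sqrt{D}}{14}$ ($z{\left(D \right)} = \frac{\sqrt{D}}{-14} = - \frac{\sqrt{D}}{14}$)
$N B - z{\left(188 \right)} = 0 \left(-475\right) - - \frac{\sqrt{188}}{14} = 0 - - \frac{2 \sqrt{47}}{14} = 0 - - \frac{\sqrt{47}}{7} = 0 + \frac{\sqrt{47}}{7} = \frac{\sqrt{47}}{7}$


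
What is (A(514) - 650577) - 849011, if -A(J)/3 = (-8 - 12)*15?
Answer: -1498688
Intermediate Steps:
A(J) = 900 (A(J) = -3*(-8 - 12)*15 = -(-60)*15 = -3*(-300) = 900)
(A(514) - 650577) - 849011 = (900 - 650577) - 849011 = -649677 - 849011 = -1498688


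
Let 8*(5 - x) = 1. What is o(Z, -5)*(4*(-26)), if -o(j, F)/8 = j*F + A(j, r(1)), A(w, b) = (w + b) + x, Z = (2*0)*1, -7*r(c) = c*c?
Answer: 27560/7 ≈ 3937.1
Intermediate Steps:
r(c) = -c**2/7 (r(c) = -c*c/7 = -c**2/7)
x = 39/8 (x = 5 - 1/8*1 = 5 - 1/8 = 39/8 ≈ 4.8750)
Z = 0 (Z = 0*1 = 0)
A(w, b) = 39/8 + b + w (A(w, b) = (w + b) + 39/8 = (b + w) + 39/8 = 39/8 + b + w)
o(j, F) = -265/7 - 8*j - 8*F*j (o(j, F) = -8*(j*F + (39/8 - 1/7*1**2 + j)) = -8*(F*j + (39/8 - 1/7*1 + j)) = -8*(F*j + (39/8 - 1/7 + j)) = -8*(F*j + (265/56 + j)) = -8*(265/56 + j + F*j) = -265/7 - 8*j - 8*F*j)
o(Z, -5)*(4*(-26)) = (-265/7 - 8*0 - 8*(-5)*0)*(4*(-26)) = (-265/7 + 0 + 0)*(-104) = -265/7*(-104) = 27560/7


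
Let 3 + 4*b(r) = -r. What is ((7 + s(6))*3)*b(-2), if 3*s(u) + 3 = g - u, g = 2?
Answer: -7/2 ≈ -3.5000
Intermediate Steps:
s(u) = -1/3 - u/3 (s(u) = -1 + (2 - u)/3 = -1 + (2/3 - u/3) = -1/3 - u/3)
b(r) = -3/4 - r/4 (b(r) = -3/4 + (-r)/4 = -3/4 - r/4)
((7 + s(6))*3)*b(-2) = ((7 + (-1/3 - 1/3*6))*3)*(-3/4 - 1/4*(-2)) = ((7 + (-1/3 - 2))*3)*(-3/4 + 1/2) = ((7 - 7/3)*3)*(-1/4) = ((14/3)*3)*(-1/4) = 14*(-1/4) = -7/2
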